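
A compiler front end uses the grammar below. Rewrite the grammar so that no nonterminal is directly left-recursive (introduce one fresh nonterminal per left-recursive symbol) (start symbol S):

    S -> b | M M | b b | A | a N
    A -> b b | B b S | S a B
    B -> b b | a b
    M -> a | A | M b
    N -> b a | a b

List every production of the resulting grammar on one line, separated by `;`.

S -> b | M M | b b | A | a N; A -> b b | B b S | S a B; B -> b b | a b; M -> a M' | A M'; N -> b a | a b; M' -> b M' | epsilon

M is directly left-recursive.
For M: α = {b}, β = {a, A}. Rewrite as M → β M' and M' → α M' | ε.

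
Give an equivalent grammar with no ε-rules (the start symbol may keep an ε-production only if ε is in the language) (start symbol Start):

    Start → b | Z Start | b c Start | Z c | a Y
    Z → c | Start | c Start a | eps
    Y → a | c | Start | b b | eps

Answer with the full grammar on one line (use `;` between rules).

Start → b | Z Start | b c Start | Z c | c | a Y | a; Z → c | Start | c Start a; Y → a | c | Start | b b

Nullable set = {Y, Z}.
ε ∉ L(G), so no ε-production is kept.
Add the nullable-subset variants: Start → Z c gives Z c | c. Start → a Y gives a Y | a.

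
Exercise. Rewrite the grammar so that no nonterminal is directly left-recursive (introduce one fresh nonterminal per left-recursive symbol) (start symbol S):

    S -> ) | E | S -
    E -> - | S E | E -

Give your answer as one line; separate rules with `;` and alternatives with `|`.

S -> ) S' | E S'; E -> - E' | S E E'; S' -> - S' | ε; E' -> - E' | ε

Left recursion appears on S, E.
For S: α = {-}, β = {), E}. Rewrite as S → β S' and S' → α S' | ε.
For E: α = {-}, β = {-, S E}. Rewrite as E → β E' and E' → α E' | ε.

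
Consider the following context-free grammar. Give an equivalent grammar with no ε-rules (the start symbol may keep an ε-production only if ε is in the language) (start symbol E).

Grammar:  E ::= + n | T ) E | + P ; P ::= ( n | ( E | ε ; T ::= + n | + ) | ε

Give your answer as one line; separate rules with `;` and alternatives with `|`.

Nullable nonterminals: {P, T}.
ε ∉ L(G), so no ε-production is kept.
Expand every rule over subsets of its nullable positions: E → T ) E gives T ) E | ) E. E → + P gives + P | +.

E ::= + n | T ) E | ) E | + P | +; P ::= ( n | ( E; T ::= + n | + )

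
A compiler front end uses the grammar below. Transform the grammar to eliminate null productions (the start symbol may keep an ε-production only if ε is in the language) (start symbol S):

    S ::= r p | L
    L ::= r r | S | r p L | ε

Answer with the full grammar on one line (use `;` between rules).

S ::= r p | L | ε; L ::= r r | S | r p L | r p

Nullable set = {L, S}.
ε ∈ L(G) since S is nullable, so keep S → ε.
For each production, add variants omitting each subset of nullable occurrences: L → r p L gives r p L | r p.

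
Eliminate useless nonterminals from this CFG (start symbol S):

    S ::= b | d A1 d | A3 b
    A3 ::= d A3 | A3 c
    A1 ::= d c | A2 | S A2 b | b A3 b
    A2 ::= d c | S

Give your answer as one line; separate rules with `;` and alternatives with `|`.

S ::= b | d A1 d; A1 ::= d c | A2 | S A2 b; A2 ::= d c | S

Generating nonterminals: {A1, A2, S}.
Reachable from S after that: {A1, A2, S}.
Removed useless symbols: {A3} and every production mentioning them.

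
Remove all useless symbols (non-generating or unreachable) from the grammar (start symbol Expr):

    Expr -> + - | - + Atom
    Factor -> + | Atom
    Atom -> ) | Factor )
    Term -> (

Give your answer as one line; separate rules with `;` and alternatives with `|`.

Expr -> + - | - + Atom; Factor -> + | Atom; Atom -> ) | Factor )

Generating nonterminals: {Atom, Expr, Factor, Term}.
Reachable from Expr after that: {Atom, Expr, Factor}.
Removed useless symbols: {Term} and every production mentioning them.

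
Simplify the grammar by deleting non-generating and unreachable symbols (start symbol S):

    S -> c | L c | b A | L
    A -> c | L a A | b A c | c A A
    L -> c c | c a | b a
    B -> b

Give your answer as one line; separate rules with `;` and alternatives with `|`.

Generating nonterminals: {A, B, L, S}.
Reachable from S after that: {A, L, S}.
Removed useless symbols: {B} and every production mentioning them.

S -> c | L c | b A | L; A -> c | L a A | b A c | c A A; L -> c c | c a | b a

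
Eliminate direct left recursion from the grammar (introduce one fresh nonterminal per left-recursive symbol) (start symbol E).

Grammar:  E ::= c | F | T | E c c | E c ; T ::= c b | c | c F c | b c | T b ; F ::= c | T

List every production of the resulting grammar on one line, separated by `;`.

E, T are directly left-recursive.
For E: α = {c c, c}, β = {c, F, T}. Rewrite as E → β E' and E' → α E' | ε.
For T: α = {b}, β = {c b, c, c F c, b c}. Rewrite as T → β T' and T' → α T' | ε.

E ::= c E' | F E' | T E'; T ::= c b T' | c T' | c F c T' | b c T'; F ::= c | T; E' ::= c c E' | c E' | ε; T' ::= b T' | ε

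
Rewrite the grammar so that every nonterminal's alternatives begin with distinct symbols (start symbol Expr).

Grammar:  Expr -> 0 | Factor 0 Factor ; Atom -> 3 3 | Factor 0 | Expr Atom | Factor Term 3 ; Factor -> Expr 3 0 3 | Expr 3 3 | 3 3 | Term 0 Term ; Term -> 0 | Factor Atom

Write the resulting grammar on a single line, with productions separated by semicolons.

Expr -> 0 | Factor 0 Factor; Atom -> 3 3 | Expr Atom | Factor Atom1; Factor -> 3 3 | Term 0 Term | Expr 3 Factor1; Term -> 0 | Factor Atom; Atom1 -> 0 | Term 3; Factor1 -> 0 3 | 3

Atom has alternatives sharing prefix 'Factor': factor to Atom → Factor Atom1 with Atom1 → 0 | Term 3.
Factor has alternatives sharing prefix 'Expr 3': factor to Factor → Expr 3 Factor1 with Factor1 → 0 3 | 3.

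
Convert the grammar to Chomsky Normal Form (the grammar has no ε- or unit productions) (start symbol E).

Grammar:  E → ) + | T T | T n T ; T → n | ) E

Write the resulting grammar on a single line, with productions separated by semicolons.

E → X1 X2 | T T | T Y1; T → n | X1 E; X1 → ); X2 → +; X3 → n; Y1 → X3 T

Introduce a nonterminal for each terminal appearing in a rule of length ≥ 2: X1 → ), X2 → +, X3 → n.
Binarize each right-hand side of length ≥ 3 by chaining fresh nonterminals (Y1, Y2, …): affected rules were E → T X3 T.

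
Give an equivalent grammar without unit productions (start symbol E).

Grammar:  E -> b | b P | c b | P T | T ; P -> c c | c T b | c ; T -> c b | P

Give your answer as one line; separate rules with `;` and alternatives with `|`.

E -> b | b P | c b | P T | c c | c T b | c; P -> c c | c T b | c; T -> c c | c T b | c | c b

Unit pairs: E ⇒* {P, T}; T ⇒* {P}.
Replace each nonterminal's rules with the union of the non-unit rules of every nonterminal it unit-derives.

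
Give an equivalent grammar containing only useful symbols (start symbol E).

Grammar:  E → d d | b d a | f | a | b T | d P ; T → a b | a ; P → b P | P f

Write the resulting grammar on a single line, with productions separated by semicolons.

E → d d | b d a | f | a | b T; T → a b | a

Generating nonterminals: {E, T}.
Reachable from E after that: {E, T}.
Removed useless symbols: {P} and every production mentioning them.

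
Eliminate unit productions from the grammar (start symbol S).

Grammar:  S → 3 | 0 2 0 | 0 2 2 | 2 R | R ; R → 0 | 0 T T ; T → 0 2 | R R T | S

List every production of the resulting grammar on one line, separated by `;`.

S → 3 | 0 2 0 | 0 2 2 | 2 R | 0 | 0 T T; R → 0 | 0 T T; T → 3 | 0 2 0 | 0 2 2 | 2 R | 0 | 0 T T | 0 2 | R R T

Unit pairs: S ⇒* {R}; T ⇒* {R, S}.
For each unit pair (A, B), copy every non-unit production of B to A, then drop all unit productions.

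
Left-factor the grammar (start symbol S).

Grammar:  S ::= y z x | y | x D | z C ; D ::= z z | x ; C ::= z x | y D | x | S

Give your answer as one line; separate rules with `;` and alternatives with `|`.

S has alternatives sharing prefix 'y': factor to S → y S' with S' → z x | ε.

S ::= x D | z C | y S'; D ::= z z | x; C ::= z x | y D | x | S; S' ::= z x | ε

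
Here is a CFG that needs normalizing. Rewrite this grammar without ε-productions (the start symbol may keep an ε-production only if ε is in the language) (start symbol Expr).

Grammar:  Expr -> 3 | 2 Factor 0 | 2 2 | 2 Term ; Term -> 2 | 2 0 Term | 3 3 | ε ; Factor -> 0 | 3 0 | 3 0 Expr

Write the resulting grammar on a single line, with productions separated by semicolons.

Expr -> 3 | 2 Factor 0 | 2 2 | 2 Term | 2; Term -> 2 | 2 0 Term | 2 0 | 3 3; Factor -> 0 | 3 0 | 3 0 Expr

The nullable symbols are {Term}.
ε ∉ L(G), so no ε-production is kept.
Add the nullable-subset variants: Expr → 2 Term gives 2 Term | 2. Term → 2 0 Term gives 2 0 Term | 2 0.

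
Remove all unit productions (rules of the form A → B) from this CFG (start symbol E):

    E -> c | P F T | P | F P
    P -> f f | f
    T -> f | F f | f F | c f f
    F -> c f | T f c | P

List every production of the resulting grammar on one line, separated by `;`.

Unit pairs: E ⇒* {P}; F ⇒* {P}.
For every A with A ⇒* B via unit rules, add B's non-unit alternatives to A; then delete every rule of the form X → Y.

E -> c | P F T | F P | f f | f; P -> f f | f; T -> f | F f | f F | c f f; F -> c f | T f c | f f | f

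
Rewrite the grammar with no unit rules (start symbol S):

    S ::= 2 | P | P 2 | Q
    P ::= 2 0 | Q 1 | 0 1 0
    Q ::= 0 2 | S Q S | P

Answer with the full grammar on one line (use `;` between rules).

Unit pairs: Q ⇒* {P}; S ⇒* {P, Q}.
For each unit pair (A, B), copy every non-unit production of B to A, then drop all unit productions.

S ::= 2 | P 2 | 2 0 | Q 1 | 0 1 0 | 0 2 | S Q S; P ::= 2 0 | Q 1 | 0 1 0; Q ::= 2 0 | Q 1 | 0 1 0 | 0 2 | S Q S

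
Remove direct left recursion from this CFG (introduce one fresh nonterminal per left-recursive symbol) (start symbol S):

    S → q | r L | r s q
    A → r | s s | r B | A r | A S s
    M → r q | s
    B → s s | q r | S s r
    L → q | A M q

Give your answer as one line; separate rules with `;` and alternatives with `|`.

S → q | r L | r s q; A → r A' | s s A' | r B A'; M → r q | s; B → s s | q r | S s r; L → q | A M q; A' → r A' | S s A' | ε

Directly left-recursive nonterminal: A.
For A: α = {r, S s}, β = {r, s s, r B}. Rewrite as A → β A' and A' → α A' | ε.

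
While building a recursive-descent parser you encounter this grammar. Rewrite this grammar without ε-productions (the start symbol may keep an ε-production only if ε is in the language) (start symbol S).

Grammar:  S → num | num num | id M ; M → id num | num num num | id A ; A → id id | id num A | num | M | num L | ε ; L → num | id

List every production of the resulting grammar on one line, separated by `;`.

The nullable symbols are {A}.
ε ∉ L(G), so no ε-production is kept.
Add the nullable-subset variants: M → id A gives id A | id. A → id num A gives id num A | id num.

S → num | num num | id M; M → id num | num num num | id A | id; A → id id | id num A | id num | num | M | num L; L → num | id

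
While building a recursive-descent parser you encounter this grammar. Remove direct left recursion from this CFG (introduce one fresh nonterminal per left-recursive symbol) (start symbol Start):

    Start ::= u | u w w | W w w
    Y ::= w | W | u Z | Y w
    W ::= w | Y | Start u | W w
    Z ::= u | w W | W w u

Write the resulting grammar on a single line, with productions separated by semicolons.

Y, W are directly left-recursive.
For Y: α = {w}, β = {w, W, u Z}. Rewrite as Y → β Y1 and Y1 → α Y1 | ε.
For W: α = {w}, β = {w, Y, Start u}. Rewrite as W → β W1 and W1 → α W1 | ε.

Start ::= u | u w w | W w w; Y ::= w Y1 | W Y1 | u Z Y1; W ::= w W1 | Y W1 | Start u W1; Z ::= u | w W | W w u; Y1 ::= w Y1 | ε; W1 ::= w W1 | ε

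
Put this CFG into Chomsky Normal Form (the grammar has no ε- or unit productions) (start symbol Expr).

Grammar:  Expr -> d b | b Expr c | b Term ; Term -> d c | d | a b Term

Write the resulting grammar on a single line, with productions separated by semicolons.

Expr -> X1 X2 | X2 Y1 | X2 Term; Term -> X1 X3 | d | X4 Y2; X1 -> d; X2 -> b; X3 -> c; X4 -> a; Y1 -> Expr X3; Y2 -> X2 Term

Introduce a nonterminal for each terminal appearing in a rule of length ≥ 2: X1 → d, X2 → b, X3 → c, X4 → a.
Binarize each right-hand side of length ≥ 3 by chaining fresh nonterminals (Y1, Y2, …): affected rules were Expr → X2 Expr X3; Term → X4 X2 Term.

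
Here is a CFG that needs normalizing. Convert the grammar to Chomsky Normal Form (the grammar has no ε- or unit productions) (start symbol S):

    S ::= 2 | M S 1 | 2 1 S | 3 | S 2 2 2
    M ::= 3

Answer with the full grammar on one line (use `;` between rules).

Introduce a nonterminal for each terminal appearing in a rule of length ≥ 2: X1 → 1, X2 → 2.
Binarize each right-hand side of length ≥ 3 by chaining fresh nonterminals (Y1, Y2, …): affected rules were S → M S X1; S → X2 X1 S; S → S X2 X2 X2.

S ::= 2 | M Y1 | X2 Y2 | 3 | S Y3; M ::= 3; X1 ::= 1; X2 ::= 2; Y1 ::= S X1; Y2 ::= X1 S; Y3 ::= X2 Y4; Y4 ::= X2 X2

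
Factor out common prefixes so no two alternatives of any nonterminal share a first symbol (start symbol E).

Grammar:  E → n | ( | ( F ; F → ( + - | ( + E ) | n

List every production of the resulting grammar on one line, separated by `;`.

E → n | ( E'; F → n | ( + F'; E' → epsilon | F; F' → - | E )

E has alternatives sharing prefix '(': factor to E → ( E' with E' → ε | F.
F has alternatives sharing prefix '( +': factor to F → ( + F' with F' → - | E ).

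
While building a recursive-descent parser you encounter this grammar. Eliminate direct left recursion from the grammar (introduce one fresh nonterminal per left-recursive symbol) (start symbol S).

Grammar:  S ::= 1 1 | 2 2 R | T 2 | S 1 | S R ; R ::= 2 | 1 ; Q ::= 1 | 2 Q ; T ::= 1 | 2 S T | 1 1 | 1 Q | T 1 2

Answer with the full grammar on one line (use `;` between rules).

Left recursion appears on S, T.
For S: α = {1, R}, β = {1 1, 2 2 R, T 2}. Rewrite as S → β S' and S' → α S' | ε.
For T: α = {1 2}, β = {1, 2 S T, 1 1, 1 Q}. Rewrite as T → β T' and T' → α T' | ε.

S ::= 1 1 S' | 2 2 R S' | T 2 S'; R ::= 2 | 1; Q ::= 1 | 2 Q; T ::= 1 T' | 2 S T T' | 1 1 T' | 1 Q T'; S' ::= 1 S' | R S' | ε; T' ::= 1 2 T' | ε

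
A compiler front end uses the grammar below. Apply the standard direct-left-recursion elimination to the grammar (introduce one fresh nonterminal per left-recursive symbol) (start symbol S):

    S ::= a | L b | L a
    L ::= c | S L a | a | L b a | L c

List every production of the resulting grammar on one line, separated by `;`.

L is directly left-recursive.
For L: α = {b a, c}, β = {c, S L a, a}. Rewrite as L → β L' and L' → α L' | ε.

S ::= a | L b | L a; L ::= c L' | S L a L' | a L'; L' ::= b a L' | c L' | ε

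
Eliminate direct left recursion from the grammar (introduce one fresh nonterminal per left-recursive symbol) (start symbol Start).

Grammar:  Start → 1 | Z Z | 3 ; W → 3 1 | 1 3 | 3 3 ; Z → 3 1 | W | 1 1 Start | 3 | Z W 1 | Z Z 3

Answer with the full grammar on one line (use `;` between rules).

Start → 1 | Z Z | 3; W → 3 1 | 1 3 | 3 3; Z → 3 1 Z1 | W Z1 | 1 1 Start Z1 | 3 Z1; Z1 → W 1 Z1 | Z 3 Z1 | ε

Left recursion appears on Z.
For Z: α = {W 1, Z 3}, β = {3 1, W, 1 1 Start, 3}. Rewrite as Z → β Z1 and Z1 → α Z1 | ε.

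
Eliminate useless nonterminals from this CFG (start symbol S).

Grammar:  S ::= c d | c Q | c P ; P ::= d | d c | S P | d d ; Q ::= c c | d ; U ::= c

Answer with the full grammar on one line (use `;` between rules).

S ::= c d | c Q | c P; P ::= d | d c | S P | d d; Q ::= c c | d

Generating nonterminals: {P, Q, S, U}.
Reachable from S after that: {P, Q, S}.
Removed useless symbols: {U} and every production mentioning them.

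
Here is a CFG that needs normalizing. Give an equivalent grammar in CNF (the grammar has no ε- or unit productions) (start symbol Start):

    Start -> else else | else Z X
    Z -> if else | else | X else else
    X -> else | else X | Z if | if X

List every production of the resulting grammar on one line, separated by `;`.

Start -> X1 X1 | X1 Y1; Z -> X2 X1 | else | X Y2; X -> else | X1 X | Z X2 | X2 X; X1 -> else; X2 -> if; Y1 -> Z X; Y2 -> X1 X1

Introduce a nonterminal for each terminal appearing in a rule of length ≥ 2: X1 → else, X2 → if.
Binarize each right-hand side of length ≥ 3 by chaining fresh nonterminals (Y1, Y2, …): affected rules were Start → X1 Z X; Z → X X1 X1.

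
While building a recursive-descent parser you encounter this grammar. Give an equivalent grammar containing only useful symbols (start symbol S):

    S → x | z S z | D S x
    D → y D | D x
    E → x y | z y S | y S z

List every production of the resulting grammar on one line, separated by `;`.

Generating nonterminals: {E, S}.
Reachable from S after that: {S}.
Removed useless symbols: {D, E} and every production mentioning them.

S → x | z S z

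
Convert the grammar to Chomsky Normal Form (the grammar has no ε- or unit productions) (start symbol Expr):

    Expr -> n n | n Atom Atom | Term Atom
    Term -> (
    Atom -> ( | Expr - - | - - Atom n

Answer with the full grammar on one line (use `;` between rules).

Expr -> X1 X1 | X1 Y1 | Term Atom; Term -> (; Atom -> ( | Expr Y2 | X2 Y3; X1 -> n; X2 -> -; Y1 -> Atom Atom; Y2 -> X2 X2; Y3 -> X2 Y4; Y4 -> Atom X1

Introduce a nonterminal for each terminal appearing in a rule of length ≥ 2: X1 → n, X2 → -.
Binarize each right-hand side of length ≥ 3 by chaining fresh nonterminals (Y1, Y2, …): affected rules were Expr → X1 Atom Atom; Atom → Expr X2 X2; Atom → X2 X2 Atom X1.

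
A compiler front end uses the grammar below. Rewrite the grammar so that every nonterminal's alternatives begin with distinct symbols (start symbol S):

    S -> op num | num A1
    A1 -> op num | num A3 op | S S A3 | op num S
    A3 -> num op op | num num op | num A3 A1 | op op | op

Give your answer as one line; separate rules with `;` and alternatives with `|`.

S -> op num | num A1; A1 -> num A3 op | S S A3 | op num A1'; A3 -> num A3' | op A3''; A1' -> epsilon | S; A3' -> op op | num op | A3 A1; A3'' -> op | epsilon

A1 has alternatives sharing prefix 'op num': factor to A1 → op num A1' with A1' → ε | S.
A3 has alternatives sharing prefix 'num': factor to A3 → num A3' with A3' → op op | num op | A3 A1.
A3 has alternatives sharing prefix 'op': factor to A3 → op A3'' with A3'' → op | ε.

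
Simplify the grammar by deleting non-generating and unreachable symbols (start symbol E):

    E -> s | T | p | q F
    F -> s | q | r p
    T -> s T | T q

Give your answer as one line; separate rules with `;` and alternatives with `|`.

Generating nonterminals: {E, F}.
Reachable from E after that: {E, F}.
Removed useless symbols: {T} and every production mentioning them.

E -> s | p | q F; F -> s | q | r p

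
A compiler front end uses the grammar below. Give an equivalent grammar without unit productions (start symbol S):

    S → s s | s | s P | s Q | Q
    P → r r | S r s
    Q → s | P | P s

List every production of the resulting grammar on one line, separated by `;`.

Unit pairs: Q ⇒* {P}; S ⇒* {P, Q}.
For every A with A ⇒* B via unit rules, add B's non-unit alternatives to A; then delete every rule of the form X → Y.

S → s s | s | s P | s Q | r r | S r s | P s; P → r r | S r s; Q → r r | S r s | s | P s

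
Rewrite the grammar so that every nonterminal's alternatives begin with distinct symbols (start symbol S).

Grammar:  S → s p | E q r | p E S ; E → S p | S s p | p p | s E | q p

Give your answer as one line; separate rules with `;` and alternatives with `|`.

E has alternatives sharing prefix 'S': factor to E → S E' with E' → p | s p.

S → s p | E q r | p E S; E → p p | s E | q p | S E'; E' → p | s p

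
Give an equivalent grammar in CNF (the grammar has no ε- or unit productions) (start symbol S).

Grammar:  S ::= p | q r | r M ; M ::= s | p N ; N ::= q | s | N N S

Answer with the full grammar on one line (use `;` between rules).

Introduce a nonterminal for each terminal appearing in a rule of length ≥ 2: X1 → q, X2 → r, X3 → p.
Binarize each right-hand side of length ≥ 3 by chaining fresh nonterminals (Y1, Y2, …): affected rules were N → N N S.

S ::= p | X1 X2 | X2 M; M ::= s | X3 N; N ::= q | s | N Y1; X1 ::= q; X2 ::= r; X3 ::= p; Y1 ::= N S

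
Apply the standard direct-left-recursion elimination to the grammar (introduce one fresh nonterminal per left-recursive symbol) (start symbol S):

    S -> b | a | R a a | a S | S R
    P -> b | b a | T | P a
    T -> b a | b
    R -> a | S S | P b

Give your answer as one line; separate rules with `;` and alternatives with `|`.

S, P are directly left-recursive.
For S: α = {R}, β = {b, a, R a a, a S}. Rewrite as S → β S' and S' → α S' | ε.
For P: α = {a}, β = {b, b a, T}. Rewrite as P → β P' and P' → α P' | ε.

S -> b S' | a S' | R a a S' | a S S'; P -> b P' | b a P' | T P'; T -> b a | b; R -> a | S S | P b; S' -> R S' | epsilon; P' -> a P' | epsilon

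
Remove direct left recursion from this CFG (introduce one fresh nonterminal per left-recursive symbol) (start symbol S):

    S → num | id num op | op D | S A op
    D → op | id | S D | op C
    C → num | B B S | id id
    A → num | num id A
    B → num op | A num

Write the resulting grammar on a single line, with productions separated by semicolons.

Left recursion appears on S.
For S: α = {A op}, β = {num, id num op, op D}. Rewrite as S → β S' and S' → α S' | ε.

S → num S' | id num op S' | op D S'; D → op | id | S D | op C; C → num | B B S | id id; A → num | num id A; B → num op | A num; S' → A op S' | ε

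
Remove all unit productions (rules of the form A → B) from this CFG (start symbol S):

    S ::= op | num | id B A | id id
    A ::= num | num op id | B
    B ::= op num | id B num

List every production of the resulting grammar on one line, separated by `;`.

Unit pairs: A ⇒* {B}.
For every A with A ⇒* B via unit rules, add B's non-unit alternatives to A; then delete every rule of the form X → Y.

S ::= op | num | id B A | id id; A ::= op num | id B num | num | num op id; B ::= op num | id B num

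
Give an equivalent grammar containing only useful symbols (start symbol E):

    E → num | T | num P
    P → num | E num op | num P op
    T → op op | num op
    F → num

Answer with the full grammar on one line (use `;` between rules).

Generating nonterminals: {E, F, P, T}.
Reachable from E after that: {E, P, T}.
Removed useless symbols: {F} and every production mentioning them.

E → num | T | num P; P → num | E num op | num P op; T → op op | num op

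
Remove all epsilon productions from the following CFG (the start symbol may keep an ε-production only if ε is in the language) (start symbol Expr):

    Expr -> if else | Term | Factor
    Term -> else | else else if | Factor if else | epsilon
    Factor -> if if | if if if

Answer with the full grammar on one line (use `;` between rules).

Expr -> if else | Term | Factor | epsilon; Term -> else | else else if | Factor if else; Factor -> if if | if if if

Nullable set = {Expr, Term}.
ε ∈ L(G) since Expr is nullable, so keep Expr → ε.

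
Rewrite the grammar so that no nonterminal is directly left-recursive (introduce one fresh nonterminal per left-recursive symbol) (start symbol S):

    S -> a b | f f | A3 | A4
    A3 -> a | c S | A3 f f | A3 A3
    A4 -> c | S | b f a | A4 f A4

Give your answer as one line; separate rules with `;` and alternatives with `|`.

Left recursion appears on A3, A4.
For A3: α = {f f, A3}, β = {a, c S}. Rewrite as A3 → β A3' and A3' → α A3' | ε.
For A4: α = {f A4}, β = {c, S, b f a}. Rewrite as A4 → β A4' and A4' → α A4' | ε.

S -> a b | f f | A3 | A4; A3 -> a A3' | c S A3'; A4 -> c A4' | S A4' | b f a A4'; A3' -> f f A3' | A3 A3' | eps; A4' -> f A4 A4' | eps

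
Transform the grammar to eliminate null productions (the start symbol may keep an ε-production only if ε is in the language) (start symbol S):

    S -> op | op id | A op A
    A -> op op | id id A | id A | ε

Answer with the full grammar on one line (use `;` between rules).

S -> op | op id | A op A | A op | op A; A -> op op | id id A | id id | id A | id

Nullable set = {A}.
ε ∉ L(G), so no ε-production is kept.
Add the nullable-subset variants: S → A op A gives A op A | A op | op A. A → id id A gives id id A | id id. A → id A gives id A | id.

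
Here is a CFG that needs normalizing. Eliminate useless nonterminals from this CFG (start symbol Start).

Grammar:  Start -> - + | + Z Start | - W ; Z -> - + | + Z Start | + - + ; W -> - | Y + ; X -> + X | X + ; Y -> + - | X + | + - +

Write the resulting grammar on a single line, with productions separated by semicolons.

Start -> - + | + Z Start | - W; Z -> - + | + Z Start | + - +; W -> - | Y +; Y -> + - | + - +

Generating nonterminals: {Start, W, Y, Z}.
Reachable from Start after that: {Start, W, Y, Z}.
Removed useless symbols: {X} and every production mentioning them.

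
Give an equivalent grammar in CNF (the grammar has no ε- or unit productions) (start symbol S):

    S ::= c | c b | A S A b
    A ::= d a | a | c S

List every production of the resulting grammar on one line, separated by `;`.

Introduce a nonterminal for each terminal appearing in a rule of length ≥ 2: X1 → c, X2 → b, X3 → d, X4 → a.
Binarize each right-hand side of length ≥ 3 by chaining fresh nonterminals (Y1, Y2, …): affected rules were S → A S A X2.

S ::= c | X1 X2 | A Y1; A ::= X3 X4 | a | X1 S; X1 ::= c; X2 ::= b; X3 ::= d; X4 ::= a; Y1 ::= S Y2; Y2 ::= A X2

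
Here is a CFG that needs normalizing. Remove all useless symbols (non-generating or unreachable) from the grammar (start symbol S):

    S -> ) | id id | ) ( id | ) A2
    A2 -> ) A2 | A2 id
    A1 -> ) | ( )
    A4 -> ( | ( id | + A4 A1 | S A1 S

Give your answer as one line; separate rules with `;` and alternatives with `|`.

Generating nonterminals: {A1, A4, S}.
Reachable from S after that: {S}.
Removed useless symbols: {A1, A2, A4} and every production mentioning them.

S -> ) | id id | ) ( id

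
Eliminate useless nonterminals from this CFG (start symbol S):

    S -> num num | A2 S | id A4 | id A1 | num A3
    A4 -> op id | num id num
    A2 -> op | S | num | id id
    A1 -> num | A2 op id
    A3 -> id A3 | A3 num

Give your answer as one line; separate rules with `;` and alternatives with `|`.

Generating nonterminals: {A1, A2, A4, S}.
Reachable from S after that: {A1, A2, A4, S}.
Removed useless symbols: {A3} and every production mentioning them.

S -> num num | A2 S | id A4 | id A1; A4 -> op id | num id num; A2 -> op | S | num | id id; A1 -> num | A2 op id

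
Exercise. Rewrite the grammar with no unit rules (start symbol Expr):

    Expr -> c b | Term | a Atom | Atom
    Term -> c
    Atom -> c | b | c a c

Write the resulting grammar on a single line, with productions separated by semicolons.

Unit pairs: Expr ⇒* {Atom, Term}.
For each unit pair (A, B), copy every non-unit production of B to A, then drop all unit productions.

Expr -> c | b | c a c | c b | a Atom; Term -> c; Atom -> c | b | c a c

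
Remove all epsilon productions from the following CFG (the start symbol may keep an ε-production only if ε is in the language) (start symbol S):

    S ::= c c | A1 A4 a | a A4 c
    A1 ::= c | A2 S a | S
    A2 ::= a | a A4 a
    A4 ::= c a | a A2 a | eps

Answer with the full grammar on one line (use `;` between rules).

The nullable symbols are {A4}.
ε ∉ L(G), so no ε-production is kept.
For each production, add variants omitting each subset of nullable occurrences: S → A1 A4 a gives A1 A4 a | A1 a. S → a A4 c gives a A4 c | a c. A2 → a A4 a gives a A4 a | a a.

S ::= c c | A1 A4 a | A1 a | a A4 c | a c; A1 ::= c | A2 S a | S; A2 ::= a | a A4 a | a a; A4 ::= c a | a A2 a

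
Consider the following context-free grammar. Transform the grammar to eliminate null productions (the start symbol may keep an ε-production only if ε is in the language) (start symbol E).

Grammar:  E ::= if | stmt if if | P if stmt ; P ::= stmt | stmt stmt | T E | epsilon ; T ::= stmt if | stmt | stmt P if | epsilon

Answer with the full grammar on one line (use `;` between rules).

E ::= if | stmt if if | P if stmt | if stmt; P ::= stmt | stmt stmt | T E | E; T ::= stmt if | stmt | stmt P if

Nullable nonterminals: {P, T}.
ε ∉ L(G), so no ε-production is kept.
Add the nullable-subset variants: E → P if stmt gives P if stmt | if stmt. P → T E gives T E | E.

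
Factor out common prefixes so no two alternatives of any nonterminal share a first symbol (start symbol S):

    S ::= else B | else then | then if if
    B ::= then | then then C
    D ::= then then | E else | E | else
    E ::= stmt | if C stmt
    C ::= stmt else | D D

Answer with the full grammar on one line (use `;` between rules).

S ::= then if if | else S'; B ::= then B'; D ::= then then | else | E D'; E ::= stmt | if C stmt; C ::= stmt else | D D; S' ::= B | then; B' ::= epsilon | then C; D' ::= else | epsilon

S has alternatives sharing prefix 'else': factor to S → else S' with S' → B | then.
B has alternatives sharing prefix 'then': factor to B → then B' with B' → ε | then C.
D has alternatives sharing prefix 'E': factor to D → E D' with D' → else | ε.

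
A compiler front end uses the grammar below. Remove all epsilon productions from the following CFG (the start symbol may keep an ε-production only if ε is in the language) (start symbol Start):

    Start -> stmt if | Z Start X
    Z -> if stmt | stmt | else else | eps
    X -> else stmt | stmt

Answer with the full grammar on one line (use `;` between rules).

Nullable nonterminals: {Z}.
ε ∉ L(G), so no ε-production is kept.
Add the nullable-subset variants: Start → Z Start X gives Z Start X | Start X.

Start -> stmt if | Z Start X | Start X; Z -> if stmt | stmt | else else; X -> else stmt | stmt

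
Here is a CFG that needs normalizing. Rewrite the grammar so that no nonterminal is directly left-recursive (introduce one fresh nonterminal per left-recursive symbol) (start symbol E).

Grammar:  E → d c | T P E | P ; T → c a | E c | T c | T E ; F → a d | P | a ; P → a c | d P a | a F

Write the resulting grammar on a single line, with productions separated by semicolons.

T is directly left-recursive.
For T: α = {c, E}, β = {c a, E c}. Rewrite as T → β T' and T' → α T' | ε.

E → d c | T P E | P; T → c a T' | E c T'; F → a d | P | a; P → a c | d P a | a F; T' → c T' | E T' | ε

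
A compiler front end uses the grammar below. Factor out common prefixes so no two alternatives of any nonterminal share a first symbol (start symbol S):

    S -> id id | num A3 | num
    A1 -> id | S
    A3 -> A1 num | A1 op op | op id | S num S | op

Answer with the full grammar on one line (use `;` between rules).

S has alternatives sharing prefix 'num': factor to S → num S' with S' → A3 | ε.
A3 has alternatives sharing prefix 'A1': factor to A3 → A1 A3' with A3' → num | op op.
A3 has alternatives sharing prefix 'op': factor to A3 → op A3'' with A3'' → id | ε.

S -> id id | num S'; A1 -> id | S; A3 -> S num S | A1 A3' | op A3''; S' -> A3 | epsilon; A3' -> num | op op; A3'' -> id | epsilon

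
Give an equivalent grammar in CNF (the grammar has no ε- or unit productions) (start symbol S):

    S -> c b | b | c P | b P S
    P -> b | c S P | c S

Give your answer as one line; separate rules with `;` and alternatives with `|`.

S -> X1 X2 | b | X1 P | X2 Y1; P -> b | X1 Y2 | X1 S; X1 -> c; X2 -> b; Y1 -> P S; Y2 -> S P

Introduce a nonterminal for each terminal appearing in a rule of length ≥ 2: X1 → c, X2 → b.
Binarize each right-hand side of length ≥ 3 by chaining fresh nonterminals (Y1, Y2, …): affected rules were S → X2 P S; P → X1 S P.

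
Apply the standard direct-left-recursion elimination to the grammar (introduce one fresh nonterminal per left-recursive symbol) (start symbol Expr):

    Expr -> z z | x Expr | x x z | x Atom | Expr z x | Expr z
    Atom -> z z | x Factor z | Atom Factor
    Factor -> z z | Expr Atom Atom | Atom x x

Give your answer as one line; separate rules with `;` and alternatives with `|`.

Expr, Atom are directly left-recursive.
For Expr: α = {z x, z}, β = {z z, x Expr, x x z, x Atom}. Rewrite as Expr → β Expr1 and Expr1 → α Expr1 | ε.
For Atom: α = {Factor}, β = {z z, x Factor z}. Rewrite as Atom → β Atom1 and Atom1 → α Atom1 | ε.

Expr -> z z Expr1 | x Expr Expr1 | x x z Expr1 | x Atom Expr1; Atom -> z z Atom1 | x Factor z Atom1; Factor -> z z | Expr Atom Atom | Atom x x; Expr1 -> z x Expr1 | z Expr1 | ε; Atom1 -> Factor Atom1 | ε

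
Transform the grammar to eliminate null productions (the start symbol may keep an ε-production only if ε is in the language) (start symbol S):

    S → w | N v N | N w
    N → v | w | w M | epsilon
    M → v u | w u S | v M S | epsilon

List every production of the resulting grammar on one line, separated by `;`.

Nullable set = {M, N}.
ε ∉ L(G), so no ε-production is kept.
Add the nullable-subset variants: S → N v N gives N v N | N v | v N | v. M → v M S gives v M S | v S.

S → w | N v N | N v | v N | v | N w; N → v | w | w M; M → v u | w u S | v M S | v S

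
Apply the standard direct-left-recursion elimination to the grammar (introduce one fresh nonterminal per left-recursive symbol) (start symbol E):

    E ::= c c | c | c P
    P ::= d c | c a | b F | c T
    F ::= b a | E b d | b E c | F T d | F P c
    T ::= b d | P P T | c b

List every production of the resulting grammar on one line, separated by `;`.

F is directly left-recursive.
For F: α = {T d, P c}, β = {b a, E b d, b E c}. Rewrite as F → β F' and F' → α F' | ε.

E ::= c c | c | c P; P ::= d c | c a | b F | c T; F ::= b a F' | E b d F' | b E c F'; T ::= b d | P P T | c b; F' ::= T d F' | P c F' | epsilon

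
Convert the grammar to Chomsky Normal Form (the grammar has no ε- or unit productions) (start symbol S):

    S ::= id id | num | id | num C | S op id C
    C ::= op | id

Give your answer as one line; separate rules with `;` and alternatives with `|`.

S ::= X1 X1 | num | id | X2 C | S Y1; C ::= op | id; X1 ::= id; X2 ::= num; X3 ::= op; Y1 ::= X3 Y2; Y2 ::= X1 C

Introduce a nonterminal for each terminal appearing in a rule of length ≥ 2: X1 → id, X2 → num, X3 → op.
Binarize each right-hand side of length ≥ 3 by chaining fresh nonterminals (Y1, Y2, …): affected rules were S → S X3 X1 C.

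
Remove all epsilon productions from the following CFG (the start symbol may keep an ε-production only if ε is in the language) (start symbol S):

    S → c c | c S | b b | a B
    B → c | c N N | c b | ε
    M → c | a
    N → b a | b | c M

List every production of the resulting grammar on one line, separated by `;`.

The nullable symbols are {B}.
ε ∉ L(G), so no ε-production is kept.
For each production, add variants omitting each subset of nullable occurrences: S → a B gives a B | a.

S → c c | c S | b b | a B | a; B → c | c N N | c b; M → c | a; N → b a | b | c M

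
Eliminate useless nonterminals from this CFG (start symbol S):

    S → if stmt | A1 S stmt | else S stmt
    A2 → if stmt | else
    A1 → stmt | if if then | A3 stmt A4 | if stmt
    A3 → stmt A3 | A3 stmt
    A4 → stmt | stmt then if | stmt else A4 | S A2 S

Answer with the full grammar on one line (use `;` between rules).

S → if stmt | A1 S stmt | else S stmt; A1 → stmt | if if then | if stmt

Generating nonterminals: {A1, A2, A4, S}.
Reachable from S after that: {A1, S}.
Removed useless symbols: {A2, A3, A4} and every production mentioning them.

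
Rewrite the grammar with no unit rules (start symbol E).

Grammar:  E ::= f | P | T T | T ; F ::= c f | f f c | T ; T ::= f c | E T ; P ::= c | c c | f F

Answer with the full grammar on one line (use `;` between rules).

Unit pairs: E ⇒* {P, T}; F ⇒* {T}.
Replace each nonterminal's rules with the union of the non-unit rules of every nonterminal it unit-derives.

E ::= f | T T | c | c c | f F | f c | E T; F ::= c f | f f c | f c | E T; T ::= f c | E T; P ::= c | c c | f F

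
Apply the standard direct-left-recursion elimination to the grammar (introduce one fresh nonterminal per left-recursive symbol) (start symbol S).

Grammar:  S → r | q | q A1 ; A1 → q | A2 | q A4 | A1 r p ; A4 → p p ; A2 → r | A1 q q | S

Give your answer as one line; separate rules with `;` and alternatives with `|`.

S → r | q | q A1; A1 → q A1' | A2 A1' | q A4 A1'; A4 → p p; A2 → r | A1 q q | S; A1' → r p A1' | ε

A1 is directly left-recursive.
For A1: α = {r p}, β = {q, A2, q A4}. Rewrite as A1 → β A1' and A1' → α A1' | ε.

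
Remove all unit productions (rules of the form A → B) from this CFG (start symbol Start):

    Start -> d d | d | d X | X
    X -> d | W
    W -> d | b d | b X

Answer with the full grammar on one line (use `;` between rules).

Start -> d d | d | d X | b d | b X; X -> d | b d | b X; W -> d | b d | b X

Unit pairs: Start ⇒* {W, X}; X ⇒* {W}.
For every A with A ⇒* B via unit rules, add B's non-unit alternatives to A; then delete every rule of the form X → Y.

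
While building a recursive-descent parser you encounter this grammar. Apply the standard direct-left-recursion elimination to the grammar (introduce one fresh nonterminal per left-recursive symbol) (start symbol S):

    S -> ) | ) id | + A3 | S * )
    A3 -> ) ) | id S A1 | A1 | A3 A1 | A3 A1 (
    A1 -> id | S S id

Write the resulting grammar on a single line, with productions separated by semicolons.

S -> ) S' | ) id S' | + A3 S'; A3 -> ) ) A3' | id S A1 A3' | A1 A3'; A1 -> id | S S id; S' -> * ) S' | ε; A3' -> A1 A3' | A1 ( A3' | ε

Directly left-recursive nonterminals: S, A3.
For S: α = {* )}, β = {), ) id, + A3}. Rewrite as S → β S' and S' → α S' | ε.
For A3: α = {A1, A1 (}, β = {) ), id S A1, A1}. Rewrite as A3 → β A3' and A3' → α A3' | ε.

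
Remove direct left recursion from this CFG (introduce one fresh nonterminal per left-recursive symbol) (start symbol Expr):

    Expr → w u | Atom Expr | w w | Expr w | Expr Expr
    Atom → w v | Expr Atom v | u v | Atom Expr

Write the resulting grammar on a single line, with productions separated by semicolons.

Directly left-recursive nonterminals: Expr, Atom.
For Expr: α = {w, Expr}, β = {w u, Atom Expr, w w}. Rewrite as Expr → β Expr1 and Expr1 → α Expr1 | ε.
For Atom: α = {Expr}, β = {w v, Expr Atom v, u v}. Rewrite as Atom → β Atom1 and Atom1 → α Atom1 | ε.

Expr → w u Expr1 | Atom Expr Expr1 | w w Expr1; Atom → w v Atom1 | Expr Atom v Atom1 | u v Atom1; Expr1 → w Expr1 | Expr Expr1 | eps; Atom1 → Expr Atom1 | eps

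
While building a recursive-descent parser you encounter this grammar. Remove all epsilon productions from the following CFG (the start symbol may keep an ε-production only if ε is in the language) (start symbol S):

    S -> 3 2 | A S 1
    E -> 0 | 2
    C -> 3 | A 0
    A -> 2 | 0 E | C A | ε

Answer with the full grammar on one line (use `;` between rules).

The nullable symbols are {A}.
ε ∉ L(G), so no ε-production is kept.
Add the nullable-subset variants: S → A S 1 gives A S 1 | S 1. C → A 0 gives A 0 | 0. A → C A gives C A | C.

S -> 3 2 | A S 1 | S 1; E -> 0 | 2; C -> 3 | A 0 | 0; A -> 2 | 0 E | C A | C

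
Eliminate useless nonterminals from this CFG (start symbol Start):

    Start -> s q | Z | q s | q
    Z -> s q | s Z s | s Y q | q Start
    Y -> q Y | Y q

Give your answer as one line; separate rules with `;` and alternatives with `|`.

Start -> s q | Z | q s | q; Z -> s q | s Z s | q Start

Generating nonterminals: {Start, Z}.
Reachable from Start after that: {Start, Z}.
Removed useless symbols: {Y} and every production mentioning them.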